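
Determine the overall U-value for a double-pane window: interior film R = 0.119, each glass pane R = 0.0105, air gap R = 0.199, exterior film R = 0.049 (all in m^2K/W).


Total thermal resistance (series):
  R_total = R_in + R_glass + R_air + R_glass + R_out
  R_total = 0.119 + 0.0105 + 0.199 + 0.0105 + 0.049 = 0.388 m^2K/W
U-value = 1 / R_total = 1 / 0.388 = 2.577 W/m^2K

2.577 W/m^2K


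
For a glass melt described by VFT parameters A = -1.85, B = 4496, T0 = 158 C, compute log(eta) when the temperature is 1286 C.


VFT equation: log(eta) = A + B / (T - T0)
  T - T0 = 1286 - 158 = 1128
  B / (T - T0) = 4496 / 1128 = 3.986
  log(eta) = -1.85 + 3.986 = 2.136

2.136


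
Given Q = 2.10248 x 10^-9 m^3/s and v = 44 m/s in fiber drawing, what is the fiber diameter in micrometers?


Cross-sectional area from continuity:
  A = Q / v = 2.10248 x 10^-9 / 44 = 4.778364 x 10^-11 m^2
Diameter from circular cross-section:
  d = sqrt(4A / pi) * 10^6 (m -> um)
  d = sqrt(4 * 4.778364 x 10^-11 / pi) * 10^6 = 7.8 um

7.8 um


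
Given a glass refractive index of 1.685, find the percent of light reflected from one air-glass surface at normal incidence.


Fresnel reflectance at normal incidence:
  R = ((n - 1)/(n + 1))^2
  (n - 1)/(n + 1) = (1.685 - 1)/(1.685 + 1) = 0.255121
  R = 0.255121^2 = 0.0650867
  R(%) = 0.0650867 * 100 = 6.509%

6.509%


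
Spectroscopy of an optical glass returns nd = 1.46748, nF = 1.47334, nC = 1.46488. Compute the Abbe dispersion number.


Abbe number formula: Vd = (nd - 1) / (nF - nC)
  nd - 1 = 1.46748 - 1 = 0.46748
  nF - nC = 1.47334 - 1.46488 = 0.00846
  Vd = 0.46748 / 0.00846 = 55.26

55.26


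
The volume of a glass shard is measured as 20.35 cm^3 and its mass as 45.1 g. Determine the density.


Use the definition of density:
  rho = mass / volume
  rho = 45.1 / 20.35 = 2.216 g/cm^3

2.216 g/cm^3


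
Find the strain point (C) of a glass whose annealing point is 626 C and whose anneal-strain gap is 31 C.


Strain point = annealing point - difference:
  T_strain = 626 - 31 = 595 C

595 C


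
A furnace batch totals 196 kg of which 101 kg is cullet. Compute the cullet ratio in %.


Cullet ratio = (cullet mass / total batch mass) * 100
  Ratio = 101 / 196 * 100 = 51.53%

51.53%


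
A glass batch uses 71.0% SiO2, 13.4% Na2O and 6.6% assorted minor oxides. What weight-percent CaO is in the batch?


Pieces sum to 100%:
  CaO = 100 - (SiO2 + Na2O + others)
  CaO = 100 - (71.0 + 13.4 + 6.6) = 9.0%

9.0%


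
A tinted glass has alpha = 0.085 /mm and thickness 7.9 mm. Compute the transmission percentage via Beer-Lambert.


Beer-Lambert law: T = exp(-alpha * thickness)
  exponent = -0.085 * 7.9 = -0.6715
  T = exp(-0.6715) = 0.5109
  Percentage = 0.5109 * 100 = 51.09%

51.09%


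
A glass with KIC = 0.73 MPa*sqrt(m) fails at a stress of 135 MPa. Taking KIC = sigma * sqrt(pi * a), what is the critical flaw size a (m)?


Rearrange KIC = sigma * sqrt(pi * a):
  sqrt(pi * a) = KIC / sigma
  sqrt(pi * a) = 0.73 / 135 = 0.005407
  a = (KIC / sigma)^2 / pi
  a = 0.005407^2 / pi = 0.0000093 m

0.0000093 m


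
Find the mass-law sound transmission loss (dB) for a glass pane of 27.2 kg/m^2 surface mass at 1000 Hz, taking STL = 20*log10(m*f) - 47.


Mass law: STL = 20 * log10(m * f) - 47
  m * f = 27.2 * 1000 = 27200
  log10(27200) = 4.43457
  STL = 20 * 4.43457 - 47 = 88.6914 - 47 = 41.7 dB

41.7 dB


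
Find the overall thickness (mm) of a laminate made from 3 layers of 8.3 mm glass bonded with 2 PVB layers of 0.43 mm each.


Total thickness = glass contribution + PVB contribution
  Glass: 3 * 8.3 = 24.9 mm
  PVB: 2 * 0.43 = 0.86 mm
  Total = 24.9 + 0.86 = 25.76 mm

25.76 mm


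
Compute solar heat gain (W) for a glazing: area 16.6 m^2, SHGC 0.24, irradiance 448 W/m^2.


Solar heat gain: Q = Area * SHGC * Irradiance
  Q = 16.6 * 0.24 * 448 = 1784.8 W

1784.8 W


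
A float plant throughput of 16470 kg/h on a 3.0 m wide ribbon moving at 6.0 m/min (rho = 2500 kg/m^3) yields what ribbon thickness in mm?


Ribbon cross-section from mass balance:
  Volume rate = throughput / density = 16470 / 2500 = 6.588 m^3/h
  thickness = volume rate / (speed * 60 * width), i.e.
  thickness = throughput / (60 * speed * width * density) * 1000
  thickness = 16470 / (60 * 6.0 * 3.0 * 2500) * 1000 = 6.1 mm

6.1 mm


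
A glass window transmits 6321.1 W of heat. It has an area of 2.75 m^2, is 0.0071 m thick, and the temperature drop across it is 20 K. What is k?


Fourier's law rearranged: k = Q * t / (A * dT)
  Numerator = 6321.1 * 0.0071 = 44.87981
  Denominator = 2.75 * 20 = 55.0
  k = 44.87981 / 55.0 = 0.816 W/mK

0.816 W/mK


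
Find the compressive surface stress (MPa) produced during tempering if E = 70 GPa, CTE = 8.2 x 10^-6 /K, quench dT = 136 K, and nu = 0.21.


Tempering stress: sigma = E * alpha * dT / (1 - nu)
  E (MPa) = 70 * 1000 = 70000
  Numerator = 70000 * (8.2 x 10^-6) * 136 = 78.064
  Denominator = 1 - 0.21 = 0.79
  sigma = 78.064 / 0.79 = 98.8 MPa

98.8 MPa


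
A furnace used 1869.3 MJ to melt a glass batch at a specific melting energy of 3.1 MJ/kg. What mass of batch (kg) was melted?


Rearrange E = m * s for m:
  m = E / s
  m = 1869.3 / 3.1 = 603.0 kg

603.0 kg


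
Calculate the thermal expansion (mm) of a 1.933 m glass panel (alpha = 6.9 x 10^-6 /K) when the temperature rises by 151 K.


Thermal expansion formula: dL = alpha * L0 * dT
  dL = (6.9 x 10^-6) * 1.933 * 151 = 0.00201399 m
Convert to mm: 0.00201399 * 1000 = 2.014 mm

2.014 mm


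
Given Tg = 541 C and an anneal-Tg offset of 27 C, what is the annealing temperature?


The annealing temperature is Tg plus the offset:
  T_anneal = 541 + 27 = 568 C

568 C


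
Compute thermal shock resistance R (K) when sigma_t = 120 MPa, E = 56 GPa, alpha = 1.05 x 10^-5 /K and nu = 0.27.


Thermal shock resistance: R = sigma * (1 - nu) / (E * alpha)
  Numerator = 120 * (1 - 0.27) = 87.6
  Denominator = 56 * 1000 * (1.05 x 10^-5) = 0.588
  R = 87.6 / 0.588 = 149.0 K

149.0 K


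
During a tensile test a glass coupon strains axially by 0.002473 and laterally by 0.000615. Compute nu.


Poisson's ratio: nu = lateral strain / axial strain
  nu = 0.000615 / 0.002473 = 0.2487

0.2487


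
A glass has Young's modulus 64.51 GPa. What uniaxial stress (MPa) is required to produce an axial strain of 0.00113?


Rearrange E = sigma / epsilon:
  sigma = E * epsilon
  E (MPa) = 64.51 * 1000 = 64510
  sigma = 64510 * 0.00113 = 72.9 MPa

72.9 MPa


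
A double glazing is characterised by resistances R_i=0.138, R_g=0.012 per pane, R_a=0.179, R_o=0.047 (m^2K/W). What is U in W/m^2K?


Total thermal resistance (series):
  R_total = R_in + R_glass + R_air + R_glass + R_out
  R_total = 0.138 + 0.012 + 0.179 + 0.012 + 0.047 = 0.388 m^2K/W
U-value = 1 / R_total = 1 / 0.388 = 2.577 W/m^2K

2.577 W/m^2K


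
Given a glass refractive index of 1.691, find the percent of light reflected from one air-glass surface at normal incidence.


Fresnel reflectance at normal incidence:
  R = ((n - 1)/(n + 1))^2
  (n - 1)/(n + 1) = (1.691 - 1)/(1.691 + 1) = 0.256782
  R = 0.256782^2 = 0.065937
  R(%) = 0.065937 * 100 = 6.594%

6.594%


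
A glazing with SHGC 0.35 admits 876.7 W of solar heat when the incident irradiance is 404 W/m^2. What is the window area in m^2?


Rearrange Q = Area * SHGC * Irradiance:
  Area = Q / (SHGC * Irradiance)
  Area = 876.7 / (0.35 * 404) = 6.2 m^2

6.2 m^2


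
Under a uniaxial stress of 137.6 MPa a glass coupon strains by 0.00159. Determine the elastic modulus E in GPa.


Young's modulus: E = stress / strain
  E = 137.6 MPa / 0.00159 = 86540.88 MPa
Convert to GPa: 86540.88 / 1000 = 86.54 GPa

86.54 GPa


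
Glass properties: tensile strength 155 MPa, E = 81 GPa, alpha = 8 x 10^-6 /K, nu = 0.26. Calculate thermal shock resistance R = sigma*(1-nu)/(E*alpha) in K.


Thermal shock resistance: R = sigma * (1 - nu) / (E * alpha)
  Numerator = 155 * (1 - 0.26) = 114.7
  Denominator = 81 * 1000 * (8 x 10^-6) = 0.648
  R = 114.7 / 0.648 = 177.0 K

177.0 K


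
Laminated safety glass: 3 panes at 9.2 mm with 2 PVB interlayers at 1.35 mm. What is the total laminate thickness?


Total thickness = glass contribution + PVB contribution
  Glass: 3 * 9.2 = 27.6 mm
  PVB: 2 * 1.35 = 2.7 mm
  Total = 27.6 + 2.7 = 30.3 mm

30.3 mm


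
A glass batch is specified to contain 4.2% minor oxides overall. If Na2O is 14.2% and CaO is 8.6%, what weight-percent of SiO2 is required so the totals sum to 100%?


Known pieces sum to 100%:
  SiO2 = 100 - (others + Na2O + CaO)
  SiO2 = 100 - (4.2 + 14.2 + 8.6) = 73.0%

73.0%


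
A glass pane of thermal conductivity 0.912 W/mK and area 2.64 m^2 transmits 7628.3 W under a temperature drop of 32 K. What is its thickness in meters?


Fourier's law: t = k * A * dT / Q
  t = 0.912 * 2.64 * 32 / 7628.3
  t = 77.04576 / 7628.3 = 0.0101 m

0.0101 m


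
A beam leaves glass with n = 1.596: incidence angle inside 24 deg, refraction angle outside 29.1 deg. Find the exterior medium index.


Apply Snell's law: n1 * sin(theta1) = n2 * sin(theta2)
  n2 = n1 * sin(theta1) / sin(theta2)
  sin(24) = 0.406737
  sin(29.1) = 0.486335
  n2 = 1.596 * 0.406737 / 0.486335 = 1.3348

1.3348


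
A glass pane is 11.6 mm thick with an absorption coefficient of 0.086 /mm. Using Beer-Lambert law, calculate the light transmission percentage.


Beer-Lambert law: T = exp(-alpha * thickness)
  exponent = -0.086 * 11.6 = -0.9976
  T = exp(-0.9976) = 0.3688
  Percentage = 0.3688 * 100 = 36.88%

36.88%


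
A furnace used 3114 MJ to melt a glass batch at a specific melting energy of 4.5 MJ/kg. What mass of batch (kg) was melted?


Rearrange E = m * s for m:
  m = E / s
  m = 3114 / 4.5 = 692.0 kg

692.0 kg


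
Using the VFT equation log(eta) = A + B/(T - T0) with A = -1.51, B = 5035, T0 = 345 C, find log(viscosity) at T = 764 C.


VFT equation: log(eta) = A + B / (T - T0)
  T - T0 = 764 - 345 = 419
  B / (T - T0) = 5035 / 419 = 12.017
  log(eta) = -1.51 + 12.017 = 10.507

10.507


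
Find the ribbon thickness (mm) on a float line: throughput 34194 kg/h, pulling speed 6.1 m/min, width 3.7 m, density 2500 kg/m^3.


Ribbon cross-section from mass balance:
  Volume rate = throughput / density = 34194 / 2500 = 13.6776 m^3/h
  thickness = volume rate / (speed * 60 * width), i.e.
  thickness = throughput / (60 * speed * width * density) * 1000
  thickness = 34194 / (60 * 6.1 * 3.7 * 2500) * 1000 = 10.1 mm

10.1 mm


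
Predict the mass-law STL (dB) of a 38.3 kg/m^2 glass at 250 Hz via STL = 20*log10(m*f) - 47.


Mass law: STL = 20 * log10(m * f) - 47
  m * f = 38.3 * 250 = 9575
  log10(9575) = 3.98114
  STL = 20 * 3.98114 - 47 = 79.6228 - 47 = 32.6 dB

32.6 dB


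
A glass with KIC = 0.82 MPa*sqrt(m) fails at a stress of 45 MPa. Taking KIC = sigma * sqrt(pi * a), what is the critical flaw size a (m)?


Rearrange KIC = sigma * sqrt(pi * a):
  sqrt(pi * a) = KIC / sigma
  sqrt(pi * a) = 0.82 / 45 = 0.018222
  a = (KIC / sigma)^2 / pi
  a = 0.018222^2 / pi = 0.0001057 m

0.0001057 m


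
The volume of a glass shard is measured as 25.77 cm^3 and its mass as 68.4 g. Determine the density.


Use the definition of density:
  rho = mass / volume
  rho = 68.4 / 25.77 = 2.654 g/cm^3

2.654 g/cm^3


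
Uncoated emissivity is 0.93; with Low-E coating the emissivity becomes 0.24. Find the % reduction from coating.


Percentage reduction = (1 - coated/uncoated) * 100
  Ratio = 0.24 / 0.93 = 0.2581
  Reduction = (1 - 0.2581) * 100 = 74.2%

74.2%


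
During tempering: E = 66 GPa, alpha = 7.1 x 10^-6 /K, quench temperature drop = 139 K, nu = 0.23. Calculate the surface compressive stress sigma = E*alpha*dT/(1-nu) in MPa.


Tempering stress: sigma = E * alpha * dT / (1 - nu)
  E (MPa) = 66 * 1000 = 66000
  Numerator = 66000 * (7.1 x 10^-6) * 139 = 65.1354
  Denominator = 1 - 0.23 = 0.77
  sigma = 65.1354 / 0.77 = 84.6 MPa

84.6 MPa


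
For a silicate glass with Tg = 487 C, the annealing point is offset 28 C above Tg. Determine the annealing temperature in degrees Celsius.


The annealing temperature is Tg plus the offset:
  T_anneal = 487 + 28 = 515 C

515 C


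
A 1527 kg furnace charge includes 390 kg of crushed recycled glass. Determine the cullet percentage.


Cullet ratio = (cullet mass / total batch mass) * 100
  Ratio = 390 / 1527 * 100 = 25.54%

25.54%


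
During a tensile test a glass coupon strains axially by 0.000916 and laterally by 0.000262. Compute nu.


Poisson's ratio: nu = lateral strain / axial strain
  nu = 0.000262 / 0.000916 = 0.286

0.286


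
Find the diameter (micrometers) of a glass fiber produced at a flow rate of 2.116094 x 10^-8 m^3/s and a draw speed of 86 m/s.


Cross-sectional area from continuity:
  A = Q / v = 2.116094 x 10^-8 / 86 = 2.460574 x 10^-10 m^2
Diameter from circular cross-section:
  d = sqrt(4A / pi) * 10^6 (m -> um)
  d = sqrt(4 * 2.460574 x 10^-10 / pi) * 10^6 = 17.7 um

17.7 um


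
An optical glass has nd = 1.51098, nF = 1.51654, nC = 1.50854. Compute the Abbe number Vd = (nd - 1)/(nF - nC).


Abbe number formula: Vd = (nd - 1) / (nF - nC)
  nd - 1 = 1.51098 - 1 = 0.51098
  nF - nC = 1.51654 - 1.50854 = 0.008
  Vd = 0.51098 / 0.008 = 63.87

63.87


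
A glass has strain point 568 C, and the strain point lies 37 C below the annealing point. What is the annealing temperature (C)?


T_anneal = T_strain + gap:
  T_anneal = 568 + 37 = 605 C

605 C


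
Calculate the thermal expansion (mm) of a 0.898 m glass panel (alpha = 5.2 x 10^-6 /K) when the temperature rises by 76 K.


Thermal expansion formula: dL = alpha * L0 * dT
  dL = (5.2 x 10^-6) * 0.898 * 76 = 0.00035489 m
Convert to mm: 0.00035489 * 1000 = 0.3549 mm

0.3549 mm


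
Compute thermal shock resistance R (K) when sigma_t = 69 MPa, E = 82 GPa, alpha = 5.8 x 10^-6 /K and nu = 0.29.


Thermal shock resistance: R = sigma * (1 - nu) / (E * alpha)
  Numerator = 69 * (1 - 0.29) = 48.99
  Denominator = 82 * 1000 * (5.8 x 10^-6) = 0.4756
  R = 48.99 / 0.4756 = 103.0 K

103.0 K


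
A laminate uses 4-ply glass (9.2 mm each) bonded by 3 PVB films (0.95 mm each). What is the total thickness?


Total thickness = glass contribution + PVB contribution
  Glass: 4 * 9.2 = 36.8 mm
  PVB: 3 * 0.95 = 2.85 mm
  Total = 36.8 + 2.85 = 39.65 mm

39.65 mm


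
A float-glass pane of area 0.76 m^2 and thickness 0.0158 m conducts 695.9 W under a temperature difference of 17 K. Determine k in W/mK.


Fourier's law rearranged: k = Q * t / (A * dT)
  Numerator = 695.9 * 0.0158 = 10.99522
  Denominator = 0.76 * 17 = 12.92
  k = 10.99522 / 12.92 = 0.851 W/mK

0.851 W/mK


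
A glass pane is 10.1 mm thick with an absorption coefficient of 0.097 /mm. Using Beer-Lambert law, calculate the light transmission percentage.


Beer-Lambert law: T = exp(-alpha * thickness)
  exponent = -0.097 * 10.1 = -0.9797
  T = exp(-0.9797) = 0.3754
  Percentage = 0.3754 * 100 = 37.54%

37.54%


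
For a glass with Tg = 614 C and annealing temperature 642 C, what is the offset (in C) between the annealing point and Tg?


Offset = T_anneal - Tg:
  offset = 642 - 614 = 28 C

28 C


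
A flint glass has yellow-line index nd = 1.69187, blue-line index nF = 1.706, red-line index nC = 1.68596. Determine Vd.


Abbe number formula: Vd = (nd - 1) / (nF - nC)
  nd - 1 = 1.69187 - 1 = 0.69187
  nF - nC = 1.706 - 1.68596 = 0.02004
  Vd = 0.69187 / 0.02004 = 34.52

34.52


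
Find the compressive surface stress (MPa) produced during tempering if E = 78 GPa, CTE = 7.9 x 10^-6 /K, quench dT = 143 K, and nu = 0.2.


Tempering stress: sigma = E * alpha * dT / (1 - nu)
  E (MPa) = 78 * 1000 = 78000
  Numerator = 78000 * (7.9 x 10^-6) * 143 = 88.1166
  Denominator = 1 - 0.2 = 0.8
  sigma = 88.1166 / 0.8 = 110.1 MPa

110.1 MPa


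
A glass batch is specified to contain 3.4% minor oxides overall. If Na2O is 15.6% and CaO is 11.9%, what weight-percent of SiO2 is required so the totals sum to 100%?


Known pieces sum to 100%:
  SiO2 = 100 - (others + Na2O + CaO)
  SiO2 = 100 - (3.4 + 15.6 + 11.9) = 69.1%

69.1%


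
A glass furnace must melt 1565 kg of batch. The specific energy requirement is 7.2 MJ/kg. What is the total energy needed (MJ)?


Total energy = mass * specific energy
  E = 1565 * 7.2 = 11268 MJ

11268 MJ


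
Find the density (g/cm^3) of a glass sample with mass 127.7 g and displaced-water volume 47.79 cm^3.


Use the definition of density:
  rho = mass / volume
  rho = 127.7 / 47.79 = 2.672 g/cm^3

2.672 g/cm^3


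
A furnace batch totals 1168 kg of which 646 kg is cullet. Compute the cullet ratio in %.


Cullet ratio = (cullet mass / total batch mass) * 100
  Ratio = 646 / 1168 * 100 = 55.31%

55.31%


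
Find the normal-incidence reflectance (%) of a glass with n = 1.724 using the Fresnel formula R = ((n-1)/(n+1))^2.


Fresnel reflectance at normal incidence:
  R = ((n - 1)/(n + 1))^2
  (n - 1)/(n + 1) = (1.724 - 1)/(1.724 + 1) = 0.265786
  R = 0.265786^2 = 0.0706422
  R(%) = 0.0706422 * 100 = 7.064%

7.064%


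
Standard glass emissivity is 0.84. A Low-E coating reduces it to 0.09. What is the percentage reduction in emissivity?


Percentage reduction = (1 - coated/uncoated) * 100
  Ratio = 0.09 / 0.84 = 0.1071
  Reduction = (1 - 0.1071) * 100 = 89.3%

89.3%


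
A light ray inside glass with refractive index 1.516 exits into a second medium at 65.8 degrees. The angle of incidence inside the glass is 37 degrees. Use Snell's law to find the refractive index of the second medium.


Apply Snell's law: n1 * sin(theta1) = n2 * sin(theta2)
  n2 = n1 * sin(theta1) / sin(theta2)
  sin(37) = 0.601815
  sin(65.8) = 0.91212
  n2 = 1.516 * 0.601815 / 0.91212 = 1.0003

1.0003


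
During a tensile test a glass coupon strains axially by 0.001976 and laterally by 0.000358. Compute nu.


Poisson's ratio: nu = lateral strain / axial strain
  nu = 0.000358 / 0.001976 = 0.1812

0.1812


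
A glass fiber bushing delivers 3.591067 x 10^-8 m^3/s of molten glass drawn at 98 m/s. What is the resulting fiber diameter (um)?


Cross-sectional area from continuity:
  A = Q / v = 3.591067 x 10^-8 / 98 = 3.664354 x 10^-10 m^2
Diameter from circular cross-section:
  d = sqrt(4A / pi) * 10^6 (m -> um)
  d = sqrt(4 * 3.664354 x 10^-10 / pi) * 10^6 = 21.6 um

21.6 um


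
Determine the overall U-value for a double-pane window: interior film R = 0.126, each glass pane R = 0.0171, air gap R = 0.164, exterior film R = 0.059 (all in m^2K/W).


Total thermal resistance (series):
  R_total = R_in + R_glass + R_air + R_glass + R_out
  R_total = 0.126 + 0.0171 + 0.164 + 0.0171 + 0.059 = 0.3832 m^2K/W
U-value = 1 / R_total = 1 / 0.3832 = 2.61 W/m^2K

2.61 W/m^2K


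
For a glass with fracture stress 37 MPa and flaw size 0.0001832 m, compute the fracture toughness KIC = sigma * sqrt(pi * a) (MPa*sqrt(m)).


Fracture toughness: KIC = sigma * sqrt(pi * a)
  pi * a = pi * 0.0001832 = 0.00057554
  sqrt(pi * a) = 0.02399
  KIC = 37 * 0.02399 = 0.888 MPa*sqrt(m)

0.888 MPa*sqrt(m)


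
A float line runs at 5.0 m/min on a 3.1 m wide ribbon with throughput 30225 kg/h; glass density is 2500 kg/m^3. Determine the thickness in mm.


Ribbon cross-section from mass balance:
  Volume rate = throughput / density = 30225 / 2500 = 12.09 m^3/h
  thickness = volume rate / (speed * 60 * width), i.e.
  thickness = throughput / (60 * speed * width * density) * 1000
  thickness = 30225 / (60 * 5.0 * 3.1 * 2500) * 1000 = 13.0 mm

13.0 mm


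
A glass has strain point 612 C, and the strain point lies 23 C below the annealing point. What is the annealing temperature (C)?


T_anneal = T_strain + gap:
  T_anneal = 612 + 23 = 635 C

635 C


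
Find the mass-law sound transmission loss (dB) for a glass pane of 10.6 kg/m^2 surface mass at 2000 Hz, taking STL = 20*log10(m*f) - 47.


Mass law: STL = 20 * log10(m * f) - 47
  m * f = 10.6 * 2000 = 21200
  log10(21200) = 4.32634
  STL = 20 * 4.32634 - 47 = 86.5268 - 47 = 39.5 dB

39.5 dB


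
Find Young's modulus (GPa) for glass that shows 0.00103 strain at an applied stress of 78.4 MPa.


Young's modulus: E = stress / strain
  E = 78.4 MPa / 0.00103 = 76116.5 MPa
Convert to GPa: 76116.5 / 1000 = 76.12 GPa

76.12 GPa


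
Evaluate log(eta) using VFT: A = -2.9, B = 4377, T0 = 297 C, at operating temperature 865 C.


VFT equation: log(eta) = A + B / (T - T0)
  T - T0 = 865 - 297 = 568
  B / (T - T0) = 4377 / 568 = 7.706
  log(eta) = -2.9 + 7.706 = 4.806

4.806


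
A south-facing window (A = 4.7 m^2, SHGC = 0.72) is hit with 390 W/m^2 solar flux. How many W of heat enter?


Solar heat gain: Q = Area * SHGC * Irradiance
  Q = 4.7 * 0.72 * 390 = 1319.8 W

1319.8 W


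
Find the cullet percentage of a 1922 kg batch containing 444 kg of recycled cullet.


Cullet ratio = (cullet mass / total batch mass) * 100
  Ratio = 444 / 1922 * 100 = 23.1%

23.1%


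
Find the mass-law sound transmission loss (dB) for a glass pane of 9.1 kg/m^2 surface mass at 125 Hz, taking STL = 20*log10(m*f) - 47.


Mass law: STL = 20 * log10(m * f) - 47
  m * f = 9.1 * 125 = 1137.5
  log10(1137.5) = 3.05595
  STL = 20 * 3.05595 - 47 = 61.119 - 47 = 14.1 dB

14.1 dB


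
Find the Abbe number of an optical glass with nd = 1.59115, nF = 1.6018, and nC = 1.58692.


Abbe number formula: Vd = (nd - 1) / (nF - nC)
  nd - 1 = 1.59115 - 1 = 0.59115
  nF - nC = 1.6018 - 1.58692 = 0.01488
  Vd = 0.59115 / 0.01488 = 39.73

39.73


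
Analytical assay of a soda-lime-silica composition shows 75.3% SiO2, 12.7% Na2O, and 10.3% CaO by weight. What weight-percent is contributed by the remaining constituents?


Sum the three major oxides:
  SiO2 + Na2O + CaO = 75.3 + 12.7 + 10.3 = 98.3%
Subtract from 100%:
  Others = 100 - 98.3 = 1.7%

1.7%


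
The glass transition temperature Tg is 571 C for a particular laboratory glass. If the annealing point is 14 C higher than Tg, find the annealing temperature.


The annealing temperature is Tg plus the offset:
  T_anneal = 571 + 14 = 585 C

585 C


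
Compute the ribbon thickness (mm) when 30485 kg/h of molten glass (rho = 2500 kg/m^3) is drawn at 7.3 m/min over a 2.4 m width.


Ribbon cross-section from mass balance:
  Volume rate = throughput / density = 30485 / 2500 = 12.194 m^3/h
  thickness = volume rate / (speed * 60 * width), i.e.
  thickness = throughput / (60 * speed * width * density) * 1000
  thickness = 30485 / (60 * 7.3 * 2.4 * 2500) * 1000 = 11.6 mm

11.6 mm


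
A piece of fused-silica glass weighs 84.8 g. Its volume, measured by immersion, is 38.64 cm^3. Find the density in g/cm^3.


Use the definition of density:
  rho = mass / volume
  rho = 84.8 / 38.64 = 2.195 g/cm^3

2.195 g/cm^3


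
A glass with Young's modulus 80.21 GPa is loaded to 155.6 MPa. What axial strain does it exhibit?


Rearrange E = sigma / epsilon:
  epsilon = sigma / E
  E (MPa) = 80.21 * 1000 = 80210
  epsilon = 155.6 / 80210 = 0.00194

0.00194


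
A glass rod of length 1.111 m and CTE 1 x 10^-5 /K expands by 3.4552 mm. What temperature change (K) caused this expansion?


Rearrange dL = alpha * L0 * dT for dT:
  dT = dL / (alpha * L0)
  dL (m) = 3.4552 / 1000 = 0.0034552
  dT = 0.0034552 / ((1 x 10^-5) * 1.111) = 311.0 K

311.0 K


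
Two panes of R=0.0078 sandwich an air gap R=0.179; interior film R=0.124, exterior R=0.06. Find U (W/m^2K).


Total thermal resistance (series):
  R_total = R_in + R_glass + R_air + R_glass + R_out
  R_total = 0.124 + 0.0078 + 0.179 + 0.0078 + 0.06 = 0.3786 m^2K/W
U-value = 1 / R_total = 1 / 0.3786 = 2.641 W/m^2K

2.641 W/m^2K


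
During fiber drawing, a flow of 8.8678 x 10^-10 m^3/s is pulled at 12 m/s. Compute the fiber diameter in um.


Cross-sectional area from continuity:
  A = Q / v = 8.8678 x 10^-10 / 12 = 7.389833 x 10^-11 m^2
Diameter from circular cross-section:
  d = sqrt(4A / pi) * 10^6 (m -> um)
  d = sqrt(4 * 7.389833 x 10^-11 / pi) * 10^6 = 9.7 um

9.7 um


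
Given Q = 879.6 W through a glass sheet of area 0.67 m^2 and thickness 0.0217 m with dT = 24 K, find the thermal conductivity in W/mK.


Fourier's law rearranged: k = Q * t / (A * dT)
  Numerator = 879.6 * 0.0217 = 19.08732
  Denominator = 0.67 * 24 = 16.08
  k = 19.08732 / 16.08 = 1.187 W/mK

1.187 W/mK


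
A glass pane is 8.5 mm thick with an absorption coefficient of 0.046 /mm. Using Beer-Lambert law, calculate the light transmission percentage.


Beer-Lambert law: T = exp(-alpha * thickness)
  exponent = -0.046 * 8.5 = -0.391
  T = exp(-0.391) = 0.6764
  Percentage = 0.6764 * 100 = 67.64%

67.64%


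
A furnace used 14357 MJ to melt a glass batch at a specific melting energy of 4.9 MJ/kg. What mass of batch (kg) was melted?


Rearrange E = m * s for m:
  m = E / s
  m = 14357 / 4.9 = 2930.0 kg

2930.0 kg


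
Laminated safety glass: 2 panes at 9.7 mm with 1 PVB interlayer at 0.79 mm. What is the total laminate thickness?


Total thickness = glass contribution + PVB contribution
  Glass: 2 * 9.7 = 19.4 mm
  PVB: 1 * 0.79 = 0.79 mm
  Total = 19.4 + 0.79 = 20.19 mm

20.19 mm


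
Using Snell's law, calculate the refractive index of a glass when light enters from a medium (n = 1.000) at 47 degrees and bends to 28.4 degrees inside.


Apply Snell's law: n1 * sin(theta1) = n2 * sin(theta2)
  n2 = n1 * sin(theta1) / sin(theta2)
  sin(47) = 0.731354
  sin(28.4) = 0.475624
  n2 = 1.000 * 0.731354 / 0.475624 = 1.5377

1.5377


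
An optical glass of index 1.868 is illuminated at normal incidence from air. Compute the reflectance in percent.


Fresnel reflectance at normal incidence:
  R = ((n - 1)/(n + 1))^2
  (n - 1)/(n + 1) = (1.868 - 1)/(1.868 + 1) = 0.30265
  R = 0.30265^2 = 0.091597
  R(%) = 0.091597 * 100 = 9.16%

9.16%


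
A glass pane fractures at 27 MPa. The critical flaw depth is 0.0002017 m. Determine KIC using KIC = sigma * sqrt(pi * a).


Fracture toughness: KIC = sigma * sqrt(pi * a)
  pi * a = pi * 0.0002017 = 0.000633659
  sqrt(pi * a) = 0.025173
  KIC = 27 * 0.025173 = 0.68 MPa*sqrt(m)

0.68 MPa*sqrt(m)


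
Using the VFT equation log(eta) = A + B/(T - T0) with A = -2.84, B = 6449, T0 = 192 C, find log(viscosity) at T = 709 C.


VFT equation: log(eta) = A + B / (T - T0)
  T - T0 = 709 - 192 = 517
  B / (T - T0) = 6449 / 517 = 12.474
  log(eta) = -2.84 + 12.474 = 9.634

9.634


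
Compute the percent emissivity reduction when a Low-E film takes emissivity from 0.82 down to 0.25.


Percentage reduction = (1 - coated/uncoated) * 100
  Ratio = 0.25 / 0.82 = 0.3049
  Reduction = (1 - 0.3049) * 100 = 69.5%

69.5%


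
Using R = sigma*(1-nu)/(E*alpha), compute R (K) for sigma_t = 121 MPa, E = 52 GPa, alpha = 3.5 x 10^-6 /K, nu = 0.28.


Thermal shock resistance: R = sigma * (1 - nu) / (E * alpha)
  Numerator = 121 * (1 - 0.28) = 87.12
  Denominator = 52 * 1000 * (3.5 x 10^-6) = 0.182
  R = 87.12 / 0.182 = 478.7 K

478.7 K


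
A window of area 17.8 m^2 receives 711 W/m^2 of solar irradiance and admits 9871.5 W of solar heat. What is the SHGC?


Rearrange Q = Area * SHGC * Irradiance:
  SHGC = Q / (Area * Irradiance)
  SHGC = 9871.5 / (17.8 * 711) = 0.78

0.78


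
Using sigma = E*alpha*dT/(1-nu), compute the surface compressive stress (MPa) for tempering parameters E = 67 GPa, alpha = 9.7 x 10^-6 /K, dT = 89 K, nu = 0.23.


Tempering stress: sigma = E * alpha * dT / (1 - nu)
  E (MPa) = 67 * 1000 = 67000
  Numerator = 67000 * (9.7 x 10^-6) * 89 = 57.8411
  Denominator = 1 - 0.23 = 0.77
  sigma = 57.8411 / 0.77 = 75.1 MPa

75.1 MPa


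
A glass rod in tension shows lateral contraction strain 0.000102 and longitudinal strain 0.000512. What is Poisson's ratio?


Poisson's ratio: nu = lateral strain / axial strain
  nu = 0.000102 / 0.000512 = 0.1992

0.1992


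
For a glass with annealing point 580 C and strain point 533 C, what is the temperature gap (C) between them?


Gap = T_anneal - T_strain:
  gap = 580 - 533 = 47 C

47 C


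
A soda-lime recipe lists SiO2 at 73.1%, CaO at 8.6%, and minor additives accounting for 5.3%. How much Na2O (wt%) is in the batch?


Pieces sum to 100%:
  Na2O = 100 - (SiO2 + CaO + others)
  Na2O = 100 - (73.1 + 8.6 + 5.3) = 13.0%

13.0%


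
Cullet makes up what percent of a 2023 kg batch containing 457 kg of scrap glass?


Cullet ratio = (cullet mass / total batch mass) * 100
  Ratio = 457 / 2023 * 100 = 22.59%

22.59%


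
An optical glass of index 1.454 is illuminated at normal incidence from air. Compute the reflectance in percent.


Fresnel reflectance at normal incidence:
  R = ((n - 1)/(n + 1))^2
  (n - 1)/(n + 1) = (1.454 - 1)/(1.454 + 1) = 0.185004
  R = 0.185004^2 = 0.0342265
  R(%) = 0.0342265 * 100 = 3.423%

3.423%


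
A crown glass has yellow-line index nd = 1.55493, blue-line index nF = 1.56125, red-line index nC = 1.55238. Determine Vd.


Abbe number formula: Vd = (nd - 1) / (nF - nC)
  nd - 1 = 1.55493 - 1 = 0.55493
  nF - nC = 1.56125 - 1.55238 = 0.00887
  Vd = 0.55493 / 0.00887 = 62.56

62.56


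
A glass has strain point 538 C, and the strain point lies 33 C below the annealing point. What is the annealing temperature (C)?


T_anneal = T_strain + gap:
  T_anneal = 538 + 33 = 571 C

571 C


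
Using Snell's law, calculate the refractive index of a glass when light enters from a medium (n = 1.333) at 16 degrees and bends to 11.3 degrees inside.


Apply Snell's law: n1 * sin(theta1) = n2 * sin(theta2)
  n2 = n1 * sin(theta1) / sin(theta2)
  sin(16) = 0.275637
  sin(11.3) = 0.195946
  n2 = 1.333 * 0.275637 / 0.195946 = 1.8751

1.8751


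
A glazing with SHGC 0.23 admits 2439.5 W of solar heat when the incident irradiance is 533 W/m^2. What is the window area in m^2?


Rearrange Q = Area * SHGC * Irradiance:
  Area = Q / (SHGC * Irradiance)
  Area = 2439.5 / (0.23 * 533) = 19.9 m^2

19.9 m^2


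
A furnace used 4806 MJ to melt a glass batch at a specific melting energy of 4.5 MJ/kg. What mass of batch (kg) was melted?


Rearrange E = m * s for m:
  m = E / s
  m = 4806 / 4.5 = 1068.0 kg

1068.0 kg


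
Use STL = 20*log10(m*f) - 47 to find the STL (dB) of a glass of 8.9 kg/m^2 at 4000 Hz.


Mass law: STL = 20 * log10(m * f) - 47
  m * f = 8.9 * 4000 = 35600
  log10(35600) = 4.55145
  STL = 20 * 4.55145 - 47 = 91.029 - 47 = 44.0 dB

44.0 dB


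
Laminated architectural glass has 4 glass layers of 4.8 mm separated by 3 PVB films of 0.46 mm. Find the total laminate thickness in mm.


Total thickness = glass contribution + PVB contribution
  Glass: 4 * 4.8 = 19.2 mm
  PVB: 3 * 0.46 = 1.38 mm
  Total = 19.2 + 1.38 = 20.58 mm

20.58 mm


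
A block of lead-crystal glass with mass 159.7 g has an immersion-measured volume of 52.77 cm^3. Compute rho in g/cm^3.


Use the definition of density:
  rho = mass / volume
  rho = 159.7 / 52.77 = 3.026 g/cm^3

3.026 g/cm^3


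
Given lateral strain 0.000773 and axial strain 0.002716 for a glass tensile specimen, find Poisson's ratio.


Poisson's ratio: nu = lateral strain / axial strain
  nu = 0.000773 / 0.002716 = 0.2846

0.2846


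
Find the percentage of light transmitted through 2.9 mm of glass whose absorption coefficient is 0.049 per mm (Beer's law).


Beer-Lambert law: T = exp(-alpha * thickness)
  exponent = -0.049 * 2.9 = -0.1421
  T = exp(-0.1421) = 0.8675
  Percentage = 0.8675 * 100 = 86.75%

86.75%


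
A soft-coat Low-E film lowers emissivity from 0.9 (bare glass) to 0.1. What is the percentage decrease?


Percentage reduction = (1 - coated/uncoated) * 100
  Ratio = 0.1 / 0.9 = 0.1111
  Reduction = (1 - 0.1111) * 100 = 88.9%

88.9%


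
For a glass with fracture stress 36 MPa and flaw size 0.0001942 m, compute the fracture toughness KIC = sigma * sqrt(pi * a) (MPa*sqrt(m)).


Fracture toughness: KIC = sigma * sqrt(pi * a)
  pi * a = pi * 0.0001942 = 0.000610097
  sqrt(pi * a) = 0.0247
  KIC = 36 * 0.0247 = 0.889 MPa*sqrt(m)

0.889 MPa*sqrt(m)


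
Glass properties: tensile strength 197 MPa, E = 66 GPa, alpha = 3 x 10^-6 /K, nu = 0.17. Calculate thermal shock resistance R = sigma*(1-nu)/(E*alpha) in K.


Thermal shock resistance: R = sigma * (1 - nu) / (E * alpha)
  Numerator = 197 * (1 - 0.17) = 163.51
  Denominator = 66 * 1000 * (3 x 10^-6) = 0.198
  R = 163.51 / 0.198 = 825.8 K

825.8 K


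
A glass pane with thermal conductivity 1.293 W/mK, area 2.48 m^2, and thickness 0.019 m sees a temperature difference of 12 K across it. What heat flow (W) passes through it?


Fourier's law: Q = k * A * dT / t
  Q = 1.293 * 2.48 * 12 / 0.019
  Q = 38.47968 / 0.019 = 2025.2 W

2025.2 W


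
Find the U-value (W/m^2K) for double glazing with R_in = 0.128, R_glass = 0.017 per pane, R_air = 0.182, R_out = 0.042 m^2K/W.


Total thermal resistance (series):
  R_total = R_in + R_glass + R_air + R_glass + R_out
  R_total = 0.128 + 0.017 + 0.182 + 0.017 + 0.042 = 0.386 m^2K/W
U-value = 1 / R_total = 1 / 0.386 = 2.591 W/m^2K

2.591 W/m^2K


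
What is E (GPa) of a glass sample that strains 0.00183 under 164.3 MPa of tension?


Young's modulus: E = stress / strain
  E = 164.3 MPa / 0.00183 = 89781.42 MPa
Convert to GPa: 89781.42 / 1000 = 89.78 GPa

89.78 GPa


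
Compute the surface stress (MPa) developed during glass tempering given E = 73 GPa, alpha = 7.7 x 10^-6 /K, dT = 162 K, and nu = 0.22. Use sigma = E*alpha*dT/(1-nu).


Tempering stress: sigma = E * alpha * dT / (1 - nu)
  E (MPa) = 73 * 1000 = 73000
  Numerator = 73000 * (7.7 x 10^-6) * 162 = 91.0602
  Denominator = 1 - 0.22 = 0.78
  sigma = 91.0602 / 0.78 = 116.7 MPa

116.7 MPa


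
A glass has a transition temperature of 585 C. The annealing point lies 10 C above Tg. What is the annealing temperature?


The annealing temperature is Tg plus the offset:
  T_anneal = 585 + 10 = 595 C

595 C


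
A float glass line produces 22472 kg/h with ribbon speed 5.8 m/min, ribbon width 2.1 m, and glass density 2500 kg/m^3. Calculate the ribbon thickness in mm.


Ribbon cross-section from mass balance:
  Volume rate = throughput / density = 22472 / 2500 = 8.9888 m^3/h
  thickness = volume rate / (speed * 60 * width), i.e.
  thickness = throughput / (60 * speed * width * density) * 1000
  thickness = 22472 / (60 * 5.8 * 2.1 * 2500) * 1000 = 12.3 mm

12.3 mm


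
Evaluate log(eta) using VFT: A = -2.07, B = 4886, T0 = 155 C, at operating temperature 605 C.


VFT equation: log(eta) = A + B / (T - T0)
  T - T0 = 605 - 155 = 450
  B / (T - T0) = 4886 / 450 = 10.858
  log(eta) = -2.07 + 10.858 = 8.788

8.788


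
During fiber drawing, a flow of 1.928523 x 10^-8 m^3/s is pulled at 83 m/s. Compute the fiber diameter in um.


Cross-sectional area from continuity:
  A = Q / v = 1.928523 x 10^-8 / 83 = 2.323522 x 10^-10 m^2
Diameter from circular cross-section:
  d = sqrt(4A / pi) * 10^6 (m -> um)
  d = sqrt(4 * 2.323522 x 10^-10 / pi) * 10^6 = 17.2 um

17.2 um


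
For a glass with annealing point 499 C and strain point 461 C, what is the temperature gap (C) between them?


Gap = T_anneal - T_strain:
  gap = 499 - 461 = 38 C

38 C


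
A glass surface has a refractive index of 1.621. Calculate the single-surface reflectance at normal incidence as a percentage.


Fresnel reflectance at normal incidence:
  R = ((n - 1)/(n + 1))^2
  (n - 1)/(n + 1) = (1.621 - 1)/(1.621 + 1) = 0.236932
  R = 0.236932^2 = 0.0561368
  R(%) = 0.0561368 * 100 = 5.614%

5.614%


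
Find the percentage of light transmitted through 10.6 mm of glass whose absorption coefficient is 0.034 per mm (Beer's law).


Beer-Lambert law: T = exp(-alpha * thickness)
  exponent = -0.034 * 10.6 = -0.3604
  T = exp(-0.3604) = 0.6974
  Percentage = 0.6974 * 100 = 69.74%

69.74%


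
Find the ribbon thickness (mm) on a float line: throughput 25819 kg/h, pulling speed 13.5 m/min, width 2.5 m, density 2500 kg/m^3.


Ribbon cross-section from mass balance:
  Volume rate = throughput / density = 25819 / 2500 = 10.3276 m^3/h
  thickness = volume rate / (speed * 60 * width), i.e.
  thickness = throughput / (60 * speed * width * density) * 1000
  thickness = 25819 / (60 * 13.5 * 2.5 * 2500) * 1000 = 5.1 mm

5.1 mm


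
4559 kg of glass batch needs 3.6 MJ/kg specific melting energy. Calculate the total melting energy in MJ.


Total energy = mass * specific energy
  E = 4559 * 3.6 = 16412.4 MJ

16412.4 MJ


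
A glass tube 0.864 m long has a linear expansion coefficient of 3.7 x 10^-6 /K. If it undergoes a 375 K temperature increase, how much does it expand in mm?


Thermal expansion formula: dL = alpha * L0 * dT
  dL = (3.7 x 10^-6) * 0.864 * 375 = 0.0011988 m
Convert to mm: 0.0011988 * 1000 = 1.1988 mm

1.1988 mm


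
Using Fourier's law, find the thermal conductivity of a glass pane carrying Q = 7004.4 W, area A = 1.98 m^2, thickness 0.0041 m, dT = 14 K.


Fourier's law rearranged: k = Q * t / (A * dT)
  Numerator = 7004.4 * 0.0041 = 28.71804
  Denominator = 1.98 * 14 = 27.72
  k = 28.71804 / 27.72 = 1.036 W/mK

1.036 W/mK


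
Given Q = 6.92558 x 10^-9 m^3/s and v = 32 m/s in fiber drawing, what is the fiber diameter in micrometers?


Cross-sectional area from continuity:
  A = Q / v = 6.92558 x 10^-9 / 32 = 2.164244 x 10^-10 m^2
Diameter from circular cross-section:
  d = sqrt(4A / pi) * 10^6 (m -> um)
  d = sqrt(4 * 2.164244 x 10^-10 / pi) * 10^6 = 16.6 um

16.6 um


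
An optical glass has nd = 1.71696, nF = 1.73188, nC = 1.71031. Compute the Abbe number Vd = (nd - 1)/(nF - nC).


Abbe number formula: Vd = (nd - 1) / (nF - nC)
  nd - 1 = 1.71696 - 1 = 0.71696
  nF - nC = 1.73188 - 1.71031 = 0.02157
  Vd = 0.71696 / 0.02157 = 33.24

33.24


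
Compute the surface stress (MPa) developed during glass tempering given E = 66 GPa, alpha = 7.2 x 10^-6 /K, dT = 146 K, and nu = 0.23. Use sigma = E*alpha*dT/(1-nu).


Tempering stress: sigma = E * alpha * dT / (1 - nu)
  E (MPa) = 66 * 1000 = 66000
  Numerator = 66000 * (7.2 x 10^-6) * 146 = 69.3792
  Denominator = 1 - 0.23 = 0.77
  sigma = 69.3792 / 0.77 = 90.1 MPa

90.1 MPa


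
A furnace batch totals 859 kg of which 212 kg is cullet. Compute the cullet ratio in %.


Cullet ratio = (cullet mass / total batch mass) * 100
  Ratio = 212 / 859 * 100 = 24.68%

24.68%


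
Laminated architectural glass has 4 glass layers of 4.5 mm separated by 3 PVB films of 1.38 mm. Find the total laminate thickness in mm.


Total thickness = glass contribution + PVB contribution
  Glass: 4 * 4.5 = 18.0 mm
  PVB: 3 * 1.38 = 4.14 mm
  Total = 18.0 + 4.14 = 22.14 mm

22.14 mm


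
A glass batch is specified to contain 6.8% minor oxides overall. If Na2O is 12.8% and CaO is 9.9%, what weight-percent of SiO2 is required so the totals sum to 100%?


Known pieces sum to 100%:
  SiO2 = 100 - (others + Na2O + CaO)
  SiO2 = 100 - (6.8 + 12.8 + 9.9) = 70.5%

70.5%


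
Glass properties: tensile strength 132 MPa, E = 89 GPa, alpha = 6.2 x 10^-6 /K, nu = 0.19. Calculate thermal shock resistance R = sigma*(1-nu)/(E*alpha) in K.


Thermal shock resistance: R = sigma * (1 - nu) / (E * alpha)
  Numerator = 132 * (1 - 0.19) = 106.92
  Denominator = 89 * 1000 * (6.2 x 10^-6) = 0.5518
  R = 106.92 / 0.5518 = 193.8 K

193.8 K


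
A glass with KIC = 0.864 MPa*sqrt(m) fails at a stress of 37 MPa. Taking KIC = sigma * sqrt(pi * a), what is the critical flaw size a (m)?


Rearrange KIC = sigma * sqrt(pi * a):
  sqrt(pi * a) = KIC / sigma
  sqrt(pi * a) = 0.864 / 37 = 0.023351
  a = (KIC / sigma)^2 / pi
  a = 0.023351^2 / pi = 0.0001736 m

0.0001736 m


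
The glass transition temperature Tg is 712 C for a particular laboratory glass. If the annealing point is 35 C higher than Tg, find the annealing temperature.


The annealing temperature is Tg plus the offset:
  T_anneal = 712 + 35 = 747 C

747 C


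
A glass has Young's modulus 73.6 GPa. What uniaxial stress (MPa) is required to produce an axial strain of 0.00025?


Rearrange E = sigma / epsilon:
  sigma = E * epsilon
  E (MPa) = 73.6 * 1000 = 73600
  sigma = 73600 * 0.00025 = 18.4 MPa

18.4 MPa
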